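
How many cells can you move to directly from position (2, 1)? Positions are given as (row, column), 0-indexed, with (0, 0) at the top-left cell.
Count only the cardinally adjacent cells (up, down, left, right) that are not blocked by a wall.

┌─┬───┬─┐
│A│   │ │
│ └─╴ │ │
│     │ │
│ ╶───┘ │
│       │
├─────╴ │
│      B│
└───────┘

Checking passable neighbors of (2, 1):
Neighbors: (2, 0), (2, 2)
Count: 2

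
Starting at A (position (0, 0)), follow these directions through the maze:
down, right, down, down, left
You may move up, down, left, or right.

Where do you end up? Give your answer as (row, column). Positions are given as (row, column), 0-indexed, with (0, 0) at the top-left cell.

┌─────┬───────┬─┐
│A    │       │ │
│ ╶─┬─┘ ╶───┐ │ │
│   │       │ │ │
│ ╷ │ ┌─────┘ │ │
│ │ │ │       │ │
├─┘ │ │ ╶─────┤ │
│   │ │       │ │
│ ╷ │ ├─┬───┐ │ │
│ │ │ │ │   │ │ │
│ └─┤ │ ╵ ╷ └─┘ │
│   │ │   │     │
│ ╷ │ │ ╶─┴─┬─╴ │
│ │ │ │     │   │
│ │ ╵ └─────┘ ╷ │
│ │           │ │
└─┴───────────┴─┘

Following directions step by step:
Start: (0, 0)
  down: (0, 0) → (1, 0)
  right: (1, 0) → (1, 1)
  down: (1, 1) → (2, 1)
  down: (2, 1) → (3, 1)
  left: (3, 1) → (3, 0)
Final position: (3, 0)

Path taken:

┌─────┬───────┬─┐
│A    │       │ │
│ ╶─┬─┘ ╶───┐ │ │
│↳ ↓│       │ │ │
│ ╷ │ ┌─────┘ │ │
│ │↓│ │       │ │
├─┘ │ │ ╶─────┤ │
│B ↲│ │       │ │
│ ╷ │ ├─┬───┐ │ │
│ │ │ │ │   │ │ │
│ └─┤ │ ╵ ╷ └─┘ │
│   │ │   │     │
│ ╷ │ │ ╶─┴─┬─╴ │
│ │ │ │     │   │
│ │ ╵ └─────┘ ╷ │
│ │           │ │
└─┴───────────┴─┘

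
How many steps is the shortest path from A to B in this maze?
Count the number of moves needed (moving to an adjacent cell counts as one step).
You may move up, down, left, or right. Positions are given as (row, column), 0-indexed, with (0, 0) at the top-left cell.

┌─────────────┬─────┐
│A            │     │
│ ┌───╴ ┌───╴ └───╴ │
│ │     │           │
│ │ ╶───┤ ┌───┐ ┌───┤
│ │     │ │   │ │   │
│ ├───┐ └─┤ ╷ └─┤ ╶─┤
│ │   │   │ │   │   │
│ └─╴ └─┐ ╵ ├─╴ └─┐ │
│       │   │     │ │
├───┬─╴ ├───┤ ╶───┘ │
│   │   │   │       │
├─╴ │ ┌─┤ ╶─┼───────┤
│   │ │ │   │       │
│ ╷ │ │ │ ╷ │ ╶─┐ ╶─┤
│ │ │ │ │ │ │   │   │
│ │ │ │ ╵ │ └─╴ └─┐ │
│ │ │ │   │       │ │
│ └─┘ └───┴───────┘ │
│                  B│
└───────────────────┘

Using BFS to find shortest path:
Start: (0, 0), End: (9, 9)
Path found:
(0,0) → (1,0) → (2,0) → (3,0) → (4,0) → (4,1) → (4,2) → (4,3) → (5,3) → (5,2) → (6,2) → (7,2) → (8,2) → (9,2) → (9,3) → (9,4) → (9,5) → (9,6) → (9,7) → (9,8) → (9,9)
Number of steps: 20

Solution:

┌─────────────┬─────┐
│A            │     │
│ ┌───╴ ┌───╴ └───╴ │
│↓│     │           │
│ │ ╶───┤ ┌───┐ ┌───┤
│↓│     │ │   │ │   │
│ ├───┐ └─┤ ╷ └─┤ ╶─┤
│↓│   │   │ │   │   │
│ └─╴ └─┐ ╵ ├─╴ └─┐ │
│↳ → → ↓│   │     │ │
├───┬─╴ ├───┤ ╶───┘ │
│   │↓ ↲│   │       │
├─╴ │ ┌─┤ ╶─┼───────┤
│   │↓│ │   │       │
│ ╷ │ │ │ ╷ │ ╶─┐ ╶─┤
│ │ │↓│ │ │ │   │   │
│ │ │ │ ╵ │ └─╴ └─┐ │
│ │ │↓│   │       │ │
│ └─┘ └───┴───────┘ │
│    ↳ → → → → → → B│
└───────────────────┘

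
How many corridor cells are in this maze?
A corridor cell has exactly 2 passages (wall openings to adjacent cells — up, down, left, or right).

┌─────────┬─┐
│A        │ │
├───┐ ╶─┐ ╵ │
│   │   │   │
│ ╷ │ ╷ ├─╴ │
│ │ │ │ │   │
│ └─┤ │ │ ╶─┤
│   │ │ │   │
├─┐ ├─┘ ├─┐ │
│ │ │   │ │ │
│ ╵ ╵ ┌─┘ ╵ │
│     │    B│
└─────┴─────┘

Counting cells with exactly 2 passages:
Total corridor cells: 24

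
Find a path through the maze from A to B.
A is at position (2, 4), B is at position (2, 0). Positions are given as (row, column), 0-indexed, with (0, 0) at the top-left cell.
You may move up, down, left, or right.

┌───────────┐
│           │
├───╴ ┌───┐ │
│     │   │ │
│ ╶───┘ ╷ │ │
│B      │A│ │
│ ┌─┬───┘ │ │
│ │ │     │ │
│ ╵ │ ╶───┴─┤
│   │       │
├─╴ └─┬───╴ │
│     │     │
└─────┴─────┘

Finding the shortest path from (2, 4) to (2, 0):
Path length: 6 steps
Directions: up → left → down → left → left → left

Solution:

┌───────────┐
│           │
├───╴ ┌───┐ │
│     │↓ ↰│ │
│ ╶───┘ ╷ │ │
│B ← ← ↲│A│ │
│ ┌─┬───┘ │ │
│ │ │     │ │
│ ╵ │ ╶───┴─┤
│   │       │
├─╴ └─┬───╴ │
│     │     │
└─────┴─────┘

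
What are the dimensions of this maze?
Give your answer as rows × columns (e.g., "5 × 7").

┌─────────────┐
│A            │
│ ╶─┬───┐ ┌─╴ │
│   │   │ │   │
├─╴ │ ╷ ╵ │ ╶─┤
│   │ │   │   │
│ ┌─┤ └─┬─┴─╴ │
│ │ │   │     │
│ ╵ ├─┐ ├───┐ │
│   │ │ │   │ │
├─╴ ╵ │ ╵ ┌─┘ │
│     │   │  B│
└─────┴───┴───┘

Counting the maze dimensions:
Rows (vertical): 6
Columns (horizontal): 7
Dimensions: 6 × 7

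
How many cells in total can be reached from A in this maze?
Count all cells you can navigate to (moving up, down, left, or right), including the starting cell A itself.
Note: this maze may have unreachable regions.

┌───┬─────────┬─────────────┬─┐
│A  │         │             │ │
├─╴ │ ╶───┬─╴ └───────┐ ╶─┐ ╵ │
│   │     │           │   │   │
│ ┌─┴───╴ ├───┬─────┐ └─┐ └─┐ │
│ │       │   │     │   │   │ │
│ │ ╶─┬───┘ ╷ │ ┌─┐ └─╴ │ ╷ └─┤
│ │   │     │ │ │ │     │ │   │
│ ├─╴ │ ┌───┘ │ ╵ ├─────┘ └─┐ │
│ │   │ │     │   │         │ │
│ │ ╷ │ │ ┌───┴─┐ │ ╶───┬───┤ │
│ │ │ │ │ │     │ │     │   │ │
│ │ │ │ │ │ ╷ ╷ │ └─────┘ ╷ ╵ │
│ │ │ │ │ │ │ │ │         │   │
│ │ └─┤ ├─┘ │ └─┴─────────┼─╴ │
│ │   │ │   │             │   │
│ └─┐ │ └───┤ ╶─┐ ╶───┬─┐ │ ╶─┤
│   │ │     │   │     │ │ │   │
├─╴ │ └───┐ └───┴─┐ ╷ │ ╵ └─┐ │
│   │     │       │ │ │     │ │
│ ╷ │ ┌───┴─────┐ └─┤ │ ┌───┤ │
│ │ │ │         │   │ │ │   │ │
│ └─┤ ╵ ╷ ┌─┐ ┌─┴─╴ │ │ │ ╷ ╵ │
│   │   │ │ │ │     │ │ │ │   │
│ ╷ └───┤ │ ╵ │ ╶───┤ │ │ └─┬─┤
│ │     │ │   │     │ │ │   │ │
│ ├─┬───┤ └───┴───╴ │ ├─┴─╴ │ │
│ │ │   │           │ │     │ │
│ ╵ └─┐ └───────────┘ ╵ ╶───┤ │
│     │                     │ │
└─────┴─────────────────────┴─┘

Using BFS/flood-fill to find all reachable cells from A:
Maze size: 15 × 15 = 225 total cells
198 cell(s) are walled off and cannot be reached from A.
Reachable cells: 27

Reachable region (· marks reachable cells):

┌───┬─────────┬─────────────┬─┐
│A ·│         │             │ │
├─╴ │ ╶───┬─╴ └───────┐ ╶─┐ ╵ │
│· ·│     │           │   │   │
│ ┌─┴───╴ ├───┬─────┐ └─┐ └─┐ │
│·│       │   │     │   │   │ │
│ │ ╶─┬───┘ ╷ │ ┌─┐ └─╴ │ ╷ └─┤
│·│   │     │ │ │ │     │ │   │
│ ├─╴ │ ┌───┘ │ ╵ ├─────┘ └─┐ │
│·│   │ │     │   │         │ │
│ │ ╷ │ │ ┌───┴─┐ │ ╶───┬───┤ │
│·│ │ │ │ │     │ │     │   │ │
│ │ │ │ │ │ ╷ ╷ │ └─────┘ ╷ ╵ │
│·│ │ │ │ │ │ │ │         │   │
│ │ └─┤ ├─┘ │ └─┴─────────┼─╴ │
│·│   │ │   │             │   │
│ └─┐ │ └───┤ ╶─┐ ╶───┬─┐ │ ╶─┤
│· ·│ │     │   │     │ │ │   │
├─╴ │ └───┐ └───┴─┐ ╷ │ ╵ └─┐ │
│· ·│     │       │ │ │     │ │
│ ╷ │ ┌───┴─────┐ └─┤ │ ┌───┤ │
│·│·│ │         │   │ │ │   │ │
│ └─┤ ╵ ╷ ┌─┐ ┌─┴─╴ │ │ │ ╷ ╵ │
│· ·│   │ │ │ │     │ │ │ │   │
│ ╷ └───┤ │ ╵ │ ╶───┤ │ │ └─┬─┤
│·│· · ·│ │   │     │ │ │   │ │
│ ├─┬───┤ └───┴───╴ │ ├─┴─╴ │ │
│·│·│   │           │ │     │ │
│ ╵ └─┐ └───────────┘ ╵ ╶───┤ │
│· · ·│                     │ │
└─────┴─────────────────────┴─┘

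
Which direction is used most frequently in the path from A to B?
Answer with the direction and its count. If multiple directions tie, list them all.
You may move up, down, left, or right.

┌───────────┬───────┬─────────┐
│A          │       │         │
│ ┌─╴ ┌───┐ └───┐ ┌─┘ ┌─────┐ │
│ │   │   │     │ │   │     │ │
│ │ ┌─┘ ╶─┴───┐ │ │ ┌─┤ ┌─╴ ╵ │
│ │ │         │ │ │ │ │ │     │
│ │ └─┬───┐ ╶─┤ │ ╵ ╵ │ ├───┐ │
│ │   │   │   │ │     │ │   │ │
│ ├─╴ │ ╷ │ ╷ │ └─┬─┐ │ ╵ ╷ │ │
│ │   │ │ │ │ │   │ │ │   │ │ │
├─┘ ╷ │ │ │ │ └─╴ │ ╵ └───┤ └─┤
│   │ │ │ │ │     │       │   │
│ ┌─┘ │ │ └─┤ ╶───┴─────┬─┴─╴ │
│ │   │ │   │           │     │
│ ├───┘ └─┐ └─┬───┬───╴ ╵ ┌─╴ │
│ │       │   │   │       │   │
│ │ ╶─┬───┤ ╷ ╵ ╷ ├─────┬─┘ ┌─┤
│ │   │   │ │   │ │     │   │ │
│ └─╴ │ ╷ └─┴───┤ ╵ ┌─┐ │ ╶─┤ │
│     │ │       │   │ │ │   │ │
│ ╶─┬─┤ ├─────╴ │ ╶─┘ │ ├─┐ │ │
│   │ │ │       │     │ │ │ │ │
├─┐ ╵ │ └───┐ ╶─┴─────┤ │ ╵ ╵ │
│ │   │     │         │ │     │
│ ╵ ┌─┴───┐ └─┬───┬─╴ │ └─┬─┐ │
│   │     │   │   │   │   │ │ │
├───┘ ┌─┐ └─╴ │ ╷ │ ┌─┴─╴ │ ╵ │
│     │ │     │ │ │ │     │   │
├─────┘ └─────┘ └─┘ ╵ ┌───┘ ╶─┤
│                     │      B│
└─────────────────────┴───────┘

Directions: right, right, right, right, right, down, right, right, down, down, down, right, down, left, left, down, right, right, right, right, right, down, right, up, right, right, down, left, down, left, down, right, down, down, right, down, down, left, down, right
Counts: {'right': 19, 'down': 15, 'left': 5, 'up': 1}
Most common: right (19 times)

Solution:

┌───────────┬───────┬─────────┐
│A → → → → ↓│       │         │
│ ┌─╴ ┌───┐ └───┐ ┌─┘ ┌─────┐ │
│ │   │   │↳ → ↓│ │   │     │ │
│ │ ┌─┘ ╶─┴───┐ │ │ ┌─┤ ┌─╴ ╵ │
│ │ │         │↓│ │ │ │ │     │
│ │ └─┬───┐ ╶─┤ │ ╵ ╵ │ ├───┐ │
│ │   │   │   │↓│     │ │   │ │
│ ├─╴ │ ╷ │ ╷ │ └─┬─┐ │ ╵ ╷ │ │
│ │   │ │ │ │ │↳ ↓│ │ │   │ │ │
├─┘ ╷ │ │ │ │ └─╴ │ ╵ └───┤ └─┤
│   │ │ │ │ │↓ ← ↲│       │   │
│ ┌─┘ │ │ └─┤ ╶───┴─────┬─┴─╴ │
│ │   │ │   │↳ → → → → ↓│↱ → ↓│
│ ├───┘ └─┐ └─┬───┬───╴ ╵ ┌─╴ │
│ │       │   │   │    ↳ ↑│↓ ↲│
│ │ ╶─┬───┤ ╷ ╵ ╷ ├─────┬─┘ ┌─┤
│ │   │   │ │   │ │     │↓ ↲│ │
│ └─╴ │ ╷ └─┴───┤ ╵ ┌─┐ │ ╶─┤ │
│     │ │       │   │ │ │↳ ↓│ │
│ ╶─┬─┤ ├─────╴ │ ╶─┘ │ ├─┐ │ │
│   │ │ │       │     │ │ │↓│ │
├─┐ ╵ │ └───┐ ╶─┴─────┤ │ ╵ ╵ │
│ │   │     │         │ │  ↳ ↓│
│ ╵ ┌─┴───┐ └─┬───┬─╴ │ └─┬─┐ │
│   │     │   │   │   │   │ │↓│
├───┘ ┌─┐ └─╴ │ ╷ │ ┌─┴─╴ │ ╵ │
│     │ │     │ │ │ │     │↓ ↲│
├─────┘ └─────┘ └─┘ ╵ ┌───┘ ╶─┤
│                     │    ↳ B│
└─────────────────────┴───────┘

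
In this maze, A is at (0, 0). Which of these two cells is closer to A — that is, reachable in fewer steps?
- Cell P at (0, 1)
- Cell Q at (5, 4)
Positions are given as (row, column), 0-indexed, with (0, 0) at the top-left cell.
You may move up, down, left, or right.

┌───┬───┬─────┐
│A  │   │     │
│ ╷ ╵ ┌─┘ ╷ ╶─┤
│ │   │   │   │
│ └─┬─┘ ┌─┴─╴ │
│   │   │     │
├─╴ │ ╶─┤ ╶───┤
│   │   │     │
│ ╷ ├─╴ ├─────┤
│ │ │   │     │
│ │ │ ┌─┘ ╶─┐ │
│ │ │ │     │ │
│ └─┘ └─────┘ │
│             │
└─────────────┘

Shortest path A → P at (0, 1): 1 steps
Shortest path A → Q at (5, 4): 19 steps

P is closer (1 steps vs 19 steps).

Path to P:

┌───┬───┬─────┐
│A P│   │     │
│ ╷ ╵ ┌─┘ ╷ ╶─┤
│ │   │   │   │
│ └─┬─┘ ┌─┴─╴ │
│   │   │     │
├─╴ │ ╶─┤ ╶───┤
│   │   │     │
│ ╷ ├─╴ ├─────┤
│ │ │   │     │
│ │ │ ┌─┘ ╶─┐ │
│ │ │ │     │ │
│ └─┘ └─────┘ │
│             │
└─────────────┘

Path to Q:

┌───┬───┬─────┐
│A  │   │     │
│ ╷ ╵ ┌─┘ ╷ ╶─┤
│↓│   │   │   │
│ └─┬─┘ ┌─┴─╴ │
│↳ ↓│   │     │
├─╴ │ ╶─┤ ╶───┤
│↓ ↲│   │     │
│ ╷ ├─╴ ├─────┤
│↓│ │   │↓ ← ↰│
│ │ │ ┌─┘ ╶─┐ │
│↓│ │ │  Q  │↑│
│ └─┘ └─────┘ │
│↳ → → → → → ↑│
└─────────────┘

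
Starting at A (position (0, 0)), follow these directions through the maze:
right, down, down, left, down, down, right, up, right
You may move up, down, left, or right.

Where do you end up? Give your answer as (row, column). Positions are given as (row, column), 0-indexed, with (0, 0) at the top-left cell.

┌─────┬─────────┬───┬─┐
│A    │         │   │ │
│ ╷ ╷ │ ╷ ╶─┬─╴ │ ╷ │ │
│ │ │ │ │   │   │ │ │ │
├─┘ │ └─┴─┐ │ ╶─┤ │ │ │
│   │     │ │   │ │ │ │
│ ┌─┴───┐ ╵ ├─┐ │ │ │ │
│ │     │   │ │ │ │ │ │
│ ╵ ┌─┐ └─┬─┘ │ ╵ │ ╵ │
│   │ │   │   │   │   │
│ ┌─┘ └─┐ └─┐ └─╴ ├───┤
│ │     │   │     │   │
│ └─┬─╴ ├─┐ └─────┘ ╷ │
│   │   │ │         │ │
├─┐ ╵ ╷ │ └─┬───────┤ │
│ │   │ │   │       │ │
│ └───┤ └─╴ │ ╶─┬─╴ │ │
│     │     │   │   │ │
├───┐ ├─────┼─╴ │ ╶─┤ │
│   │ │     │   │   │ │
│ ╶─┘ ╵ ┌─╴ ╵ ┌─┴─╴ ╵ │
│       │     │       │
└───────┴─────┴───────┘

Following directions step by step:
Start: (0, 0)
  right: (0, 0) → (0, 1)
  down: (0, 1) → (1, 1)
  down: (1, 1) → (2, 1)
  left: (2, 1) → (2, 0)
  down: (2, 0) → (3, 0)
  down: (3, 0) → (4, 0)
  right: (4, 0) → (4, 1)
  up: (4, 1) → (3, 1)
  right: (3, 1) → (3, 2)
Final position: (3, 2)

Path taken:

┌─────┬─────────┬───┬─┐
│A ↓  │         │   │ │
│ ╷ ╷ │ ╷ ╶─┬─╴ │ ╷ │ │
│ │↓│ │ │   │   │ │ │ │
├─┘ │ └─┴─┐ │ ╶─┤ │ │ │
│↓ ↲│     │ │   │ │ │ │
│ ┌─┴───┐ ╵ ├─┐ │ │ │ │
│↓│↱ B  │   │ │ │ │ │ │
│ ╵ ┌─┐ └─┬─┘ │ ╵ │ ╵ │
│↳ ↑│ │   │   │   │   │
│ ┌─┘ └─┐ └─┐ └─╴ ├───┤
│ │     │   │     │   │
│ └─┬─╴ ├─┐ └─────┘ ╷ │
│   │   │ │         │ │
├─┐ ╵ ╷ │ └─┬───────┤ │
│ │   │ │   │       │ │
│ └───┤ └─╴ │ ╶─┬─╴ │ │
│     │     │   │   │ │
├───┐ ├─────┼─╴ │ ╶─┤ │
│   │ │     │   │   │ │
│ ╶─┘ ╵ ┌─╴ ╵ ┌─┴─╴ ╵ │
│       │     │       │
└───────┴─────┴───────┘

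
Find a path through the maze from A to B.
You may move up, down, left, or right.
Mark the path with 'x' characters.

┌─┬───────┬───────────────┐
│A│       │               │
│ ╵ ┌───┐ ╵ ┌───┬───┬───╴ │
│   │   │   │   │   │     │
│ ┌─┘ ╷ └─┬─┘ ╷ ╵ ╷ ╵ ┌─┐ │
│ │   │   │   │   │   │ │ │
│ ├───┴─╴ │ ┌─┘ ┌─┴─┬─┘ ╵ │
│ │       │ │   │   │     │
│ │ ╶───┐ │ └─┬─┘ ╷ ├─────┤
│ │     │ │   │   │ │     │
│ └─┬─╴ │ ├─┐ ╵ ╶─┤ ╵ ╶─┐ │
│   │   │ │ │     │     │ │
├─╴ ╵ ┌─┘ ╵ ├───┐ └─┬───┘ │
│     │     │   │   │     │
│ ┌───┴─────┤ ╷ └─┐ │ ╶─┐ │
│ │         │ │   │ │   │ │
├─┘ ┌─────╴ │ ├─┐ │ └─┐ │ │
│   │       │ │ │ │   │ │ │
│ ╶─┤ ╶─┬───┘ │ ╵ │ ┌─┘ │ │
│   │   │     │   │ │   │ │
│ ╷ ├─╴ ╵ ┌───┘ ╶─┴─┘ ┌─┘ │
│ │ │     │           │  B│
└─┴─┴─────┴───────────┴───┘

Finding the shortest path through the maze:
Path length: 50 steps
Directions: down → right → up → right → right → right → down → right → up → right → right → right → right → right → right → right → down → left → left → down → left → up → left → down → left → up → left → down → left → down → down → right → down → right → up → right → up → right → down → down → right → up → right → right → down → down → down → down → down → down

Solution:

┌─┬───────┬───────────────┐
│A│x x x x│x x x x x x x x│
│ ╵ ┌───┐ ╵ ┌───┬───┬───╴ │
│x x│   │x x│x x│x x│x x x│
│ ┌─┘ ╷ └─┬─┘ ╷ ╵ ╷ ╵ ┌─┐ │
│ │   │   │x x│x x│x x│ │ │
│ ├───┴─╴ │ ┌─┘ ┌─┴─┬─┘ ╵ │
│ │       │x│   │x x│     │
│ │ ╶───┐ │ └─┬─┘ ╷ ├─────┤
│ │     │ │x x│x x│x│x x x│
│ └─┬─╴ │ ├─┐ ╵ ╶─┤ ╵ ╶─┐ │
│   │   │ │ │x x  │x x  │x│
├─╴ ╵ ┌─┘ ╵ ├───┐ └─┬───┘ │
│     │     │   │   │    x│
│ ┌───┴─────┤ ╷ └─┐ │ ╶─┐ │
│ │         │ │   │ │   │x│
├─┘ ┌─────╴ │ ├─┐ │ └─┐ │ │
│   │       │ │ │ │   │ │x│
│ ╶─┤ ╶─┬───┘ │ ╵ │ ┌─┘ │ │
│   │   │     │   │ │   │x│
│ ╷ ├─╴ ╵ ┌───┘ ╶─┴─┘ ┌─┘ │
│ │ │     │           │  B│
└─┴─┴─────┴───────────┴───┘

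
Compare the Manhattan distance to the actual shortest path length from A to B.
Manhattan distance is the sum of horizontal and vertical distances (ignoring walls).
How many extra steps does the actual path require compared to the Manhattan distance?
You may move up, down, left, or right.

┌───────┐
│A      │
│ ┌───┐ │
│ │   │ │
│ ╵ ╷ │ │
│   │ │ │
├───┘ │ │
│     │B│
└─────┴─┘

Manhattan distance: |3 - 0| + |3 - 0| = 6
Actual path length: 6
Extra steps: 6 - 6 = 0

Solution:

┌───────┐
│A → → ↓│
│ ┌───┐ │
│ │   │↓│
│ ╵ ╷ │ │
│   │ │↓│
├───┘ │ │
│     │B│
└─────┴─┘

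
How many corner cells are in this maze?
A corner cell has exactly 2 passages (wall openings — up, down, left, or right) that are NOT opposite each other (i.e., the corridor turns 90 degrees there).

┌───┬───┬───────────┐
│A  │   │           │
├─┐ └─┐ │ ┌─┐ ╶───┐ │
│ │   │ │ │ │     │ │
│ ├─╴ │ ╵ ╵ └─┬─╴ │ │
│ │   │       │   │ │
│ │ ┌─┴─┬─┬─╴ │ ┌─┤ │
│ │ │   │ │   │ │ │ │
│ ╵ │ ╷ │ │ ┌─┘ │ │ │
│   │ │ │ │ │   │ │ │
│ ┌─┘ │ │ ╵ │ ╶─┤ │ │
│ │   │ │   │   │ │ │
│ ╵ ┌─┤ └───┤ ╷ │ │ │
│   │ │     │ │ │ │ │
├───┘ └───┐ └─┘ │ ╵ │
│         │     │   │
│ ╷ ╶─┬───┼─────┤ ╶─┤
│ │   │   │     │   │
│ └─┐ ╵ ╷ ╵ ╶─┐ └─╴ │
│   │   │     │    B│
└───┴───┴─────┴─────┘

Counting corner cells (2 non-opposite passages):
Total corners: 48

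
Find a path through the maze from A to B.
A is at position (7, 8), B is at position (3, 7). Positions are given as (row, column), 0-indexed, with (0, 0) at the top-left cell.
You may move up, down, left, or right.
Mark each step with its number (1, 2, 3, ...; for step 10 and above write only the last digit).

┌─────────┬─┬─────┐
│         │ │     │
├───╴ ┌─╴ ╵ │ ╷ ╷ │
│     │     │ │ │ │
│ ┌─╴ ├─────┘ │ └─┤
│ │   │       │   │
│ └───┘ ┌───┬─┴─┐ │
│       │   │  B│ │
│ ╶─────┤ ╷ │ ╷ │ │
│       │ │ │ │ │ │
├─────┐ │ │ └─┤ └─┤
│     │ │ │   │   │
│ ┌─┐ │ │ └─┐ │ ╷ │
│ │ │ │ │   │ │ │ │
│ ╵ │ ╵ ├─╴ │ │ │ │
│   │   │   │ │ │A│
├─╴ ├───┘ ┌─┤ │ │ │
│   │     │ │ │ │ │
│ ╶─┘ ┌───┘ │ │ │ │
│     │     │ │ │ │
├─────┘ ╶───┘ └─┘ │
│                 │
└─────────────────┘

Finding the shortest path from (7, 8) to (3, 7):
Path length: 5 steps
Directions: up → up → left → up → up

Solution:

┌─────────┬─┬─────┐
│         │ │     │
├───╴ ┌─╴ ╵ │ ╷ ╷ │
│     │     │ │ │ │
│ ┌─╴ ├─────┘ │ └─┤
│ │   │       │   │
│ └───┘ ┌───┬─┴─┐ │
│       │   │  B│ │
│ ╶─────┤ ╷ │ ╷ │ │
│       │ │ │ │4│ │
├─────┐ │ │ └─┤ └─┤
│     │ │ │   │3 2│
│ ┌─┐ │ │ └─┐ │ ╷ │
│ │ │ │ │   │ │ │1│
│ ╵ │ ╵ ├─╴ │ │ │ │
│   │   │   │ │ │A│
├─╴ ├───┘ ┌─┤ │ │ │
│   │     │ │ │ │ │
│ ╶─┘ ┌───┘ │ │ │ │
│     │     │ │ │ │
├─────┘ ╶───┘ └─┘ │
│                 │
└─────────────────┘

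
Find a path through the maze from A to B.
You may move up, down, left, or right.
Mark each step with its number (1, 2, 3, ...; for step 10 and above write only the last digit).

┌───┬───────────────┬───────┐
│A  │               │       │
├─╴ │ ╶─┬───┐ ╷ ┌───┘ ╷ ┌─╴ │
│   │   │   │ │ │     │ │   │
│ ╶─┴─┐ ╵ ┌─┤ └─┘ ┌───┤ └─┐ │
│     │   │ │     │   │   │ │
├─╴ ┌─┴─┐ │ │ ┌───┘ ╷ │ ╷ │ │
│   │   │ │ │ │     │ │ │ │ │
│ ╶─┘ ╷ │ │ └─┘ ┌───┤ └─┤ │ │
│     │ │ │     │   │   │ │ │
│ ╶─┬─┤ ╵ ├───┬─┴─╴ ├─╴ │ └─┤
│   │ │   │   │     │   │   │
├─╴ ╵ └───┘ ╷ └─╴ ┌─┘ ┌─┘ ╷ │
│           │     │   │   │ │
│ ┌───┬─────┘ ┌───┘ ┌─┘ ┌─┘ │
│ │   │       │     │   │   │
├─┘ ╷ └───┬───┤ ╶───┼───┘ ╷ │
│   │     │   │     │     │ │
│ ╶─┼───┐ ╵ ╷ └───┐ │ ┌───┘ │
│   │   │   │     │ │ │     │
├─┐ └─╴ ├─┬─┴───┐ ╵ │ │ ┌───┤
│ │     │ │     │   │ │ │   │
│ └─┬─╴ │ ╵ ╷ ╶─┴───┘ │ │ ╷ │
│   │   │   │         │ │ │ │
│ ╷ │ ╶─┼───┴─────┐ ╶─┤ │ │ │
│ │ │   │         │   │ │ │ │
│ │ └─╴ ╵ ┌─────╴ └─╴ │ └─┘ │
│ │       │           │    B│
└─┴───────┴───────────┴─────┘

Finding the shortest path through the maze:
Path length: 54 steps
Directions: right → down → left → down → right → down → left → down → right → right → up → right → down → down → right → up → up → up → left → up → left → up → right → right → right → right → down → down → right → right → up → right → right → up → right → down → down → right → down → down → down → right → down → down → down → down → left → left → down → down → down → down → right → right

Solution:

┌───┬───────────────┬───────┐
│A 1│2 3 4 5 6      │4 5    │
├─╴ │ ╶─┬───┐ ╷ ┌───┘ ╷ ┌─╴ │
│3 2│1 0│   │7│ │1 2 3│6│   │
│ ╶─┴─┐ ╵ ┌─┤ └─┘ ┌───┤ └─┐ │
│4 5  │9 8│ │8 9 0│   │7 8│ │
├─╴ ┌─┴─┐ │ │ ┌───┘ ╷ │ ╷ │ │
│7 6│1 2│7│ │ │     │ │ │9│ │
│ ╶─┘ ╷ │ │ └─┘ ┌───┤ └─┤ │ │
│8 9 0│3│6│     │   │   │0│ │
│ ╶─┬─┤ ╵ ├───┬─┴─╴ ├─╴ │ └─┤
│   │ │4 5│   │     │   │1 2│
├─╴ ╵ └───┘ ╷ └─╴ ┌─┘ ┌─┘ ╷ │
│           │     │   │   │3│
│ ┌───┬─────┘ ┌───┘ ┌─┘ ┌─┘ │
│ │   │       │     │   │  4│
├─┘ ╷ └───┬───┤ ╶───┼───┘ ╷ │
│   │     │   │     │     │5│
│ ╶─┼───┐ ╵ ╷ └───┐ │ ┌───┘ │
│   │   │   │     │ │ │8 7 6│
├─┐ └─╴ ├─┬─┴───┐ ╵ │ │ ┌───┤
│ │     │ │     │   │ │9│   │
│ └─┬─╴ │ ╵ ╷ ╶─┴───┘ │ │ ╷ │
│   │   │   │         │0│ │ │
│ ╷ │ ╶─┼───┴─────┐ ╶─┤ │ │ │
│ │ │   │         │   │1│ │ │
│ │ └─╴ ╵ ┌─────╴ └─╴ │ └─┘ │
│ │       │           │2 3 B│
└─┴───────┴───────────┴─────┘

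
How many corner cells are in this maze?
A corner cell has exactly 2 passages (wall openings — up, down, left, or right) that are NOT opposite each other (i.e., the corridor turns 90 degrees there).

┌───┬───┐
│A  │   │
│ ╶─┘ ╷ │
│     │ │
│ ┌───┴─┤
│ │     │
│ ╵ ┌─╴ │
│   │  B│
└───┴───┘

Counting corner cells (2 non-opposite passages):
Total corners: 9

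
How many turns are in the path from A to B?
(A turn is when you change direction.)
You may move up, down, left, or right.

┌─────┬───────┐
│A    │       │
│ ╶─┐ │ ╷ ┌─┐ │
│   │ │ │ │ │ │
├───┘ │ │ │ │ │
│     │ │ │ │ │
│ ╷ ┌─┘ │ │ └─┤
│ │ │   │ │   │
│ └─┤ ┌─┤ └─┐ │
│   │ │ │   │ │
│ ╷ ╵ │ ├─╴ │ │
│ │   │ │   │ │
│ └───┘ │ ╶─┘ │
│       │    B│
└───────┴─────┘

Directions: right, right, down, down, left, left, down, down, right, down, right, up, up, right, up, up, up, right, down, down, down, down, right, down, left, down, right, right
Number of turns: 16

Solution:

┌─────┬───────┐
│A → ↓│↱ ↓    │
│ ╶─┐ │ ╷ ┌─┐ │
│   │↓│↑│↓│ │ │
├───┘ │ │ │ │ │
│↓ ← ↲│↑│↓│ │ │
│ ╷ ┌─┘ │ │ └─┤
│↓│ │↱ ↑│↓│   │
│ └─┤ ┌─┤ └─┐ │
│↳ ↓│↑│ │↳ ↓│ │
│ ╷ ╵ │ ├─╴ │ │
│ │↳ ↑│ │↓ ↲│ │
│ └───┘ │ ╶─┘ │
│       │↳ → B│
└───────┴─────┘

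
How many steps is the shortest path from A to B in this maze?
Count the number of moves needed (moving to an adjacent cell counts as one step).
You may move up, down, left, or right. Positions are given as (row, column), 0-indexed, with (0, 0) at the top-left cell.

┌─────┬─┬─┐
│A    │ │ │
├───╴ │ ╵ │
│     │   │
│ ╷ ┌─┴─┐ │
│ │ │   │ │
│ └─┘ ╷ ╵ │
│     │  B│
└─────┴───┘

Using BFS to find shortest path:
Start: (0, 0), End: (3, 4)
Path found:
(0,0) → (0,1) → (0,2) → (1,2) → (1,1) → (1,0) → (2,0) → (3,0) → (3,1) → (3,2) → (2,2) → (2,3) → (3,3) → (3,4)
Number of steps: 13

Solution:

┌─────┬─┬─┐
│A → ↓│ │ │
├───╴ │ ╵ │
│↓ ← ↲│   │
│ ╷ ┌─┴─┐ │
│↓│ │↱ ↓│ │
│ └─┘ ╷ ╵ │
│↳ → ↑│↳ B│
└─────┴───┘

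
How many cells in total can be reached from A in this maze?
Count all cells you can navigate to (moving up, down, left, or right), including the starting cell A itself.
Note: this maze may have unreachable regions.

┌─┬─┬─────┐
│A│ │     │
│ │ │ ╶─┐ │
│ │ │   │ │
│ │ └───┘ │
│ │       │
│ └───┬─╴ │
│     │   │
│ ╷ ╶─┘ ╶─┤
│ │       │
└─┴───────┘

Using BFS/flood-fill to find all reachable cells from A:
Maze size: 5 × 5 = 25 total cells
All cells are reachable — the maze is fully connected.
Reachable cells: 25

Reachable region (· marks reachable cells):

┌─┬─┬─────┐
│A│·│· · ·│
│ │ │ ╶─┐ │
│·│·│· ·│·│
│ │ └───┘ │
│·│· · · ·│
│ └───┬─╴ │
│· · ·│· ·│
│ ╷ ╶─┘ ╶─┤
│·│· · · ·│
└─┴───────┘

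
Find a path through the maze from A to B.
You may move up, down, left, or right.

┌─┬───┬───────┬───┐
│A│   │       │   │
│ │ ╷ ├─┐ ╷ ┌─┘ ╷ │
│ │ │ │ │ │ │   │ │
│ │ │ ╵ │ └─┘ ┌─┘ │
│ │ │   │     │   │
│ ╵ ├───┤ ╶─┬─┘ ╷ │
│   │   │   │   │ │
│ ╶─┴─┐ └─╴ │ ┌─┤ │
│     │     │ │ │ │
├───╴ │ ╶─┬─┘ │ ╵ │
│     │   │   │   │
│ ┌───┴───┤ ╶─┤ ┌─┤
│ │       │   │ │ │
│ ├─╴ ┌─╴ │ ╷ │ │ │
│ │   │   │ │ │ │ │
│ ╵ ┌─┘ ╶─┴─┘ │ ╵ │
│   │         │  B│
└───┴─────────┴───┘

Finding the shortest path through the maze:
Path length: 42 steps
Directions: down → down → down → down → right → right → down → left → left → down → down → down → right → up → right → up → right → right → down → left → down → right → right → right → up → up → left → up → right → up → up → right → up → right → down → down → down → left → down → down → down → right

Solution:

┌─┬───┬───────┬───┐
│A│   │       │   │
│ │ ╷ ├─┐ ╷ ┌─┘ ╷ │
│↓│ │ │ │ │ │   │ │
│ │ │ ╵ │ └─┘ ┌─┘ │
│↓│ │   │     │↱ ↓│
│ ╵ ├───┤ ╶─┬─┘ ╷ │
│↓  │   │   │↱ ↑│↓│
│ ╶─┴─┐ └─╴ │ ┌─┤ │
│↳ → ↓│     │↑│ │↓│
├───╴ │ ╶─┬─┘ │ ╵ │
│↓ ← ↲│   │↱ ↑│↓ ↲│
│ ┌───┴───┤ ╶─┤ ┌─┤
│↓│  ↱ → ↓│↑ ↰│↓│ │
│ ├─╴ ┌─╴ │ ╷ │ │ │
│↓│↱ ↑│↓ ↲│ │↑│↓│ │
│ ╵ ┌─┘ ╶─┴─┘ │ ╵ │
│↳ ↑│  ↳ → → ↑│↳ B│
└───┴─────────┴───┘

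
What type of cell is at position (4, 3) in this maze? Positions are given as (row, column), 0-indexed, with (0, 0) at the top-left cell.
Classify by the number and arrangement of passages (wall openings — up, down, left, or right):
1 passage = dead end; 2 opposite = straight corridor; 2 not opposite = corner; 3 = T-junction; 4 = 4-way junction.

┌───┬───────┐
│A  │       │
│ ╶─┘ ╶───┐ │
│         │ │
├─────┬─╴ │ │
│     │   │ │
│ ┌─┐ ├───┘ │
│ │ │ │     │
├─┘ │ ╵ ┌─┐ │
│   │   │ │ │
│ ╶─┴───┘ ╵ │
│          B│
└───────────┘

Checking cell at (4, 3):
Number of passages: 2
Cell type: corner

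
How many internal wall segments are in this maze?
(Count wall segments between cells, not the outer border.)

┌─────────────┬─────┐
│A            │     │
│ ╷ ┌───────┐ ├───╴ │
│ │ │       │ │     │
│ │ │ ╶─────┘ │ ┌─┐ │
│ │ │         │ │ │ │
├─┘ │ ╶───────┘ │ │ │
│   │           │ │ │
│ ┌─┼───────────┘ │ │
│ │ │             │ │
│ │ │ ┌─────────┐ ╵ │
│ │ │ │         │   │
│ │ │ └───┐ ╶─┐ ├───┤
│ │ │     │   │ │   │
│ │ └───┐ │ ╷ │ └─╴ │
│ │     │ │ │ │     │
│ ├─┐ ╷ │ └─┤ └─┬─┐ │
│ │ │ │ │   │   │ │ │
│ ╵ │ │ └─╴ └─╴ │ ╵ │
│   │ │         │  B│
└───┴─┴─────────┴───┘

Counting internal wall segments:
Total internal walls: 81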